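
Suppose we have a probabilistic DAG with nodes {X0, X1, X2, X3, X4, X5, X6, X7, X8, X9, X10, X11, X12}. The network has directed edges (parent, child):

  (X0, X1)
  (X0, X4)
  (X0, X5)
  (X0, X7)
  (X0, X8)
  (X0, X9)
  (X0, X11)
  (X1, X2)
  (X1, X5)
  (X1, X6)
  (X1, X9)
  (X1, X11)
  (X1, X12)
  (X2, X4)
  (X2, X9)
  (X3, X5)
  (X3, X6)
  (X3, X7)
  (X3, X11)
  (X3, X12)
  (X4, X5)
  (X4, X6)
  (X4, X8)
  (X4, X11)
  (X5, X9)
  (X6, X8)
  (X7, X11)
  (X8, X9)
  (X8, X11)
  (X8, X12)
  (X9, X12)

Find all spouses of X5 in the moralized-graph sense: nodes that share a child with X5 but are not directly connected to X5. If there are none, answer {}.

Children of X5: X9.
  X9 also has parents X0, X1, X2, X8.
Excluding nodes already adjacent to X5 (X0, X1, X3, X4, X9), the co-parent-only contribution is {X2, X8}.

{X2, X8}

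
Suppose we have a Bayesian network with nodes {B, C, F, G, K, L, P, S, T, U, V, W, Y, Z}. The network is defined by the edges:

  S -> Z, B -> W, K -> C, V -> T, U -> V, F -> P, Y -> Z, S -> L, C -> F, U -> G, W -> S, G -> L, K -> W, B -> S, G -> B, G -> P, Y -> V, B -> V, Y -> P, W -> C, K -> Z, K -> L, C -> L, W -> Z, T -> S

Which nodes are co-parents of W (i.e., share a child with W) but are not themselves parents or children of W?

{T, Y}

Children of W: C, S, Z.
  C: K
  S: B, T
  Z: K, S, Y
Excluding nodes already adjacent to W (B, C, K, S, Z), the co-parent-only contribution is {T, Y}.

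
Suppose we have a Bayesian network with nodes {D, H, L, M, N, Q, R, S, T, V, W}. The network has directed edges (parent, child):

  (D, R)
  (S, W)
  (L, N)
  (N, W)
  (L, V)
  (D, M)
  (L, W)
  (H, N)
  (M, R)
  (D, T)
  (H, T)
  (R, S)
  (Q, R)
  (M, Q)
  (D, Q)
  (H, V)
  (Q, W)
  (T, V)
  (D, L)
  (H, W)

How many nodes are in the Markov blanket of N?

5

A node's Markov blanket = Pa ∪ Ch ∪ (parents of Ch other than the node itself).
N has child W.
Pa(N) = {H, L}.
Parents of each child, excluding N:
  W's other parents are H, L, Q, S.
MB(N) = {H, L, Q, S, W}, which has 5 nodes.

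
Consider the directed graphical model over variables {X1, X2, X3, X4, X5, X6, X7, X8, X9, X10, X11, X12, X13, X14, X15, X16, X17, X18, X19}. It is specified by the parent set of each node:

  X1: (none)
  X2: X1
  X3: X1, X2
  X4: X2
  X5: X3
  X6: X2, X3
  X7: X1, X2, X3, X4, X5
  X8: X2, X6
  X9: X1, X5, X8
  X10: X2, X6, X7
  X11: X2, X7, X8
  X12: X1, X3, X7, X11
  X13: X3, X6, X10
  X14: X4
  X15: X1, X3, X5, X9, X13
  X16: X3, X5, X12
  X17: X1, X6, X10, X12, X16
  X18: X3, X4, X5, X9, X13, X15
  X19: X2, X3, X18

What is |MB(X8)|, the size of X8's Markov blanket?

Ch(X8) = {X9, X11}.
Pa(X8) = {X2, X6}.
For each child, the remaining parents (spouses of X8):
  X9: X1, X5
  X11: X2, X7
MB(X8) = {X1, X2, X5, X6, X7, X9, X11}, which has 7 nodes.

7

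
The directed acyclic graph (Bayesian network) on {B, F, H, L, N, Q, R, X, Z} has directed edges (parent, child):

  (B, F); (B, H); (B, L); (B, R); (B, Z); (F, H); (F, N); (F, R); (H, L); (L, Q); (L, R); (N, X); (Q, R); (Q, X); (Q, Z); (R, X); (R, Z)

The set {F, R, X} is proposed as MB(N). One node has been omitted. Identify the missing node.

N's parents: F.
Ch(N) = {X}.
For each child, the remaining parents (spouses of N):
  X: Q, R
MB(N) = {F, Q, R, X}.
Comparing with the claimed set, Q is missing.

Q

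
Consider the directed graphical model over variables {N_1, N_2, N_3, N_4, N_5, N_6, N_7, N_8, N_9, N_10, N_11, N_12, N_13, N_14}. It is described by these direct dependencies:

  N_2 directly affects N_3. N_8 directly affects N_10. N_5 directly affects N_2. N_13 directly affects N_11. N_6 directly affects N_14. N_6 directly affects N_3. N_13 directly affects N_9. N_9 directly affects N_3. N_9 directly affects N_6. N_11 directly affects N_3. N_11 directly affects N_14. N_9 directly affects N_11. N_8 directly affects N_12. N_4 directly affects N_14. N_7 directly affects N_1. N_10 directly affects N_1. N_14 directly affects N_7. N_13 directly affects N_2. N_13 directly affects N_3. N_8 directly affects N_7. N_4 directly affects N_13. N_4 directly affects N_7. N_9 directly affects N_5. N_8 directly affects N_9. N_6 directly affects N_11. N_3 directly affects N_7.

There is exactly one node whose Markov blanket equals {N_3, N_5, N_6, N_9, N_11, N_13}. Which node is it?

N_2

The target node must have every member of {N_3, N_5, N_6, N_9, N_11, N_13} as a parent, child, or co-parent, and no others.
Parents of N_2: N_5, N_13; children: N_3; co-parents: N_6, N_9, N_11, N_13.
These exactly cover the given set, so the node is N_2.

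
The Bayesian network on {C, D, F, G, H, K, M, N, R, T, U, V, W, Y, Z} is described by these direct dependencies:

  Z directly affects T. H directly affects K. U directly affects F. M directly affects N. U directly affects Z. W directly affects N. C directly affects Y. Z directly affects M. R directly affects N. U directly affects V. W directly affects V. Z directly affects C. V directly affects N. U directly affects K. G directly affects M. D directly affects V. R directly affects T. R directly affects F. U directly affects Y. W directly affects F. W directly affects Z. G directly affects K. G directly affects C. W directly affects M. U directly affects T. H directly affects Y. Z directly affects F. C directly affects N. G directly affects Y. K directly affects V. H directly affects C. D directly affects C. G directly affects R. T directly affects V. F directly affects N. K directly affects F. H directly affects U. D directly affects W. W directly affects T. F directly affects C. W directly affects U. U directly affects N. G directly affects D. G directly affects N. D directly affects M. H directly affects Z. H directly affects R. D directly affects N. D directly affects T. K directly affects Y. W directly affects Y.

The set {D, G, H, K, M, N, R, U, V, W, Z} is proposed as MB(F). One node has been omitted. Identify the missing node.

F has parents K, R, U, W, Z.
Children of F: C, N.
Co-parents of F (other parents of its children):
  parents(C) \ {F} = {D, G, H, Z}.
  N's other parents are C, D, G, M, R, U, V, W.
MB(F) = {C, D, G, H, K, M, N, R, U, V, W, Z}.
Comparing with the claimed set, C is missing.

C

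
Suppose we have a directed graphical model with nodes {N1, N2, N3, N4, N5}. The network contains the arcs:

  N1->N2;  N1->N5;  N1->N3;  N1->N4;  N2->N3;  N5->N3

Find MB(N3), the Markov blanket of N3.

Pa(N3) = {N1, N2, N5}.
Ch(N3) = {}.
With no children, N3 has no spouses; the co-parent set is empty.
So the Markov blanket of N3 is {N1, N2, N5}.

{N1, N2, N5}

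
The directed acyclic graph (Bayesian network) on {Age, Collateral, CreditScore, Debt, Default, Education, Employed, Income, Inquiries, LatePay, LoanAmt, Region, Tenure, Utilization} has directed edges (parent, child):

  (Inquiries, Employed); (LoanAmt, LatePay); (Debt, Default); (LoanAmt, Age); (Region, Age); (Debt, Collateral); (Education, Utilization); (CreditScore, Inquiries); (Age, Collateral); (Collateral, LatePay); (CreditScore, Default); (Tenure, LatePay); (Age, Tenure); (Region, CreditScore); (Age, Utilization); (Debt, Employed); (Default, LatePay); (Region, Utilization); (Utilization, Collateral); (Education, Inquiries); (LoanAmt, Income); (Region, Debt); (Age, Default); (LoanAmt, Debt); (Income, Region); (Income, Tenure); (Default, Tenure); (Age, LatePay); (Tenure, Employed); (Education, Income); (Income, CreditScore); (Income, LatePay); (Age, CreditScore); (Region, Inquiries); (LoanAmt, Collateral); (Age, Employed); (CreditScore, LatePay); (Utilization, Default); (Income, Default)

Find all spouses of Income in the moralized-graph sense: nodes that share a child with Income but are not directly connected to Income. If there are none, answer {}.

{Age, Collateral, Debt, Utilization}

Children of Income: CreditScore, Default, LatePay, Region, Tenure.
  Region: no additional parents.
  CreditScore's other parents are Age, Region.
  parents(Default) \ {Income} = {Age, CreditScore, Debt, Utilization}.
  Tenure's other parents are Age, Default.
  LatePay's other parents are Age, Collateral, CreditScore, Default, LoanAmt, Tenure.
Excluding nodes already adjacent to Income (CreditScore, Default, Education, LatePay, LoanAmt, Region, Tenure), the co-parent-only contribution is {Age, Collateral, Debt, Utilization}.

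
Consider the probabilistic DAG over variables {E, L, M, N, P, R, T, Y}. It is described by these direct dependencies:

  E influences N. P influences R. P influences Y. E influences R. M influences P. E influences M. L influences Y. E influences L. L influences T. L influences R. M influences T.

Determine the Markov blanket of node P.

A node's Markov blanket = Pa ∪ Ch ∪ (parents of Ch other than the node itself).
P's parents: M.
Ch(P) = {R, Y}.
Co-parents of P (other parents of its children):
  R also has parents E, L.
  Y also has parent L.
MB(P) = {E, L, M, R, Y}.

{E, L, M, R, Y}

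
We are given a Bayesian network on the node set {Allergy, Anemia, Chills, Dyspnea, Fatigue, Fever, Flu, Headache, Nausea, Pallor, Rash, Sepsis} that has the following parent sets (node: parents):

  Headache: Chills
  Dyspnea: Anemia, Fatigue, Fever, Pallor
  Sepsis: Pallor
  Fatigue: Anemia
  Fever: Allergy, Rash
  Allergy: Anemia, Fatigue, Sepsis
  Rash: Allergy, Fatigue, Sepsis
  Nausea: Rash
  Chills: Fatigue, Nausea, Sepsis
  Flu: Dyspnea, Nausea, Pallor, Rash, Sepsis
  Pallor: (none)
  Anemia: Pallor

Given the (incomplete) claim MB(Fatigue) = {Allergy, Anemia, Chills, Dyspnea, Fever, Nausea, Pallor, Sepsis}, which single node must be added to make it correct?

By definition, MB(Fatigue) is built from Fatigue's parents, Fatigue's children, and the co-parents of Fatigue.
Pa(Fatigue) = {Anemia}.
Ch(Fatigue) = {Allergy, Chills, Dyspnea, Rash}.
Other parents of Fatigue's children:
  Allergy's other parents are Anemia, Sepsis.
  parents(Rash) \ {Fatigue} = {Allergy, Sepsis}.
  Dyspnea also has parents Anemia, Fever, Pallor.
  Chills also has parents Nausea, Sepsis.
MB(Fatigue) = {Allergy, Anemia, Chills, Dyspnea, Fever, Nausea, Pallor, Rash, Sepsis}.
Comparing with the claimed set, Rash is missing.

Rash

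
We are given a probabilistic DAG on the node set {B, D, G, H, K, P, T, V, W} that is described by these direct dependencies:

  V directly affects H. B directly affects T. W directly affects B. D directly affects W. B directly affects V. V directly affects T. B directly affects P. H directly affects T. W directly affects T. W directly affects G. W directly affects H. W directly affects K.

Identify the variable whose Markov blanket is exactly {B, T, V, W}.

The target node must have every member of {B, T, V, W} as a parent, child, or co-parent, and no others.
Parents of H: V, W; children: T; co-parents: B, V, W.
These exactly cover the given set, so the node is H.

H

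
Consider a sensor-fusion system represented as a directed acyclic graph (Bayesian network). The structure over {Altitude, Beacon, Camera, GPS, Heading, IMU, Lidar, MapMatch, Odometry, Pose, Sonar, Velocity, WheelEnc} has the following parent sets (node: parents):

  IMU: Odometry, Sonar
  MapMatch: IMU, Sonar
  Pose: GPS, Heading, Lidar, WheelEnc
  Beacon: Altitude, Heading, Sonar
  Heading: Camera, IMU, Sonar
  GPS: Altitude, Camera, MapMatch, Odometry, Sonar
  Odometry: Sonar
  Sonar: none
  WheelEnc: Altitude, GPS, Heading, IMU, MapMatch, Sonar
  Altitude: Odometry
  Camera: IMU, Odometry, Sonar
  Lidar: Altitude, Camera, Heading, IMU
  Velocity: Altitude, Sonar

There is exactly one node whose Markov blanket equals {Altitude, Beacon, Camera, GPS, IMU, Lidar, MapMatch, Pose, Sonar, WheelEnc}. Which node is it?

The target node must have every member of {Altitude, Beacon, Camera, GPS, IMU, Lidar, MapMatch, Pose, Sonar, WheelEnc} as a parent, child, or co-parent, and no others.
Parents of Heading: Camera, IMU, Sonar; children: Beacon, Lidar, Pose, WheelEnc; co-parents: Altitude, Camera, GPS, IMU, Lidar, MapMatch, Sonar, WheelEnc.
These exactly cover the given set, so the node is Heading.

Heading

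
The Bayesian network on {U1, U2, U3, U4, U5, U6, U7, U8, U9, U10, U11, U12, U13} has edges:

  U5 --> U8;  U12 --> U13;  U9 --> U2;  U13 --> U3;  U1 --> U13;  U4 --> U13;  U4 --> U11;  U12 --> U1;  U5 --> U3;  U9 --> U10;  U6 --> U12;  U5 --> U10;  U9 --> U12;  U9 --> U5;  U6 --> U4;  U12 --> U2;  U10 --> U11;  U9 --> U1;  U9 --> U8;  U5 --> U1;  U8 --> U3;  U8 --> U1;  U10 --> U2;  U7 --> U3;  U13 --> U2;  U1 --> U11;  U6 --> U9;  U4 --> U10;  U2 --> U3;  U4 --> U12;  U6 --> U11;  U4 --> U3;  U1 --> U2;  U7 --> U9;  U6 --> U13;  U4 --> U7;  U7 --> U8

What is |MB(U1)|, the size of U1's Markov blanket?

Recall MB(v) = parents ∪ children ∪ spouses, where spouses are the other parents of v's children.
Ch(U1) = {U2, U11, U13}.
U1 has parents U5, U8, U9, U12.
For each child, the remaining parents (spouses of U1):
  U11 also has parents U4, U6, U10.
  parents(U13) \ {U1} = {U4, U6, U12}.
  U2's other parents are U9, U10, U12, U13.
MB(U1) = {U2, U4, U5, U6, U8, U9, U10, U11, U12, U13}, which has 10 nodes.

10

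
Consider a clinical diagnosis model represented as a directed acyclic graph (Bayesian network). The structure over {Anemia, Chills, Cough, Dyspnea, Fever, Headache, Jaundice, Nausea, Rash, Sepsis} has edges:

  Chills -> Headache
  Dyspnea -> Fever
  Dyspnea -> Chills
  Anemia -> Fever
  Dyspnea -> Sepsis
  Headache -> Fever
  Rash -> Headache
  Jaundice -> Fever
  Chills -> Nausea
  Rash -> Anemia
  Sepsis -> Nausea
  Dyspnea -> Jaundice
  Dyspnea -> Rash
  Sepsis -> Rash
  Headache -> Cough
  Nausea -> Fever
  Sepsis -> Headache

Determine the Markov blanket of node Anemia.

{Dyspnea, Fever, Headache, Jaundice, Nausea, Rash}

Anemia's parents: Rash.
Anemia's children: Fever.
For each child, the remaining parents (spouses of Anemia):
  Fever's other parents are Dyspnea, Headache, Jaundice, Nausea.
Union: {Rash} ∪ {Fever} ∪ {Dyspnea, Headache, Jaundice, Nausea} = {Dyspnea, Fever, Headache, Jaundice, Nausea, Rash}.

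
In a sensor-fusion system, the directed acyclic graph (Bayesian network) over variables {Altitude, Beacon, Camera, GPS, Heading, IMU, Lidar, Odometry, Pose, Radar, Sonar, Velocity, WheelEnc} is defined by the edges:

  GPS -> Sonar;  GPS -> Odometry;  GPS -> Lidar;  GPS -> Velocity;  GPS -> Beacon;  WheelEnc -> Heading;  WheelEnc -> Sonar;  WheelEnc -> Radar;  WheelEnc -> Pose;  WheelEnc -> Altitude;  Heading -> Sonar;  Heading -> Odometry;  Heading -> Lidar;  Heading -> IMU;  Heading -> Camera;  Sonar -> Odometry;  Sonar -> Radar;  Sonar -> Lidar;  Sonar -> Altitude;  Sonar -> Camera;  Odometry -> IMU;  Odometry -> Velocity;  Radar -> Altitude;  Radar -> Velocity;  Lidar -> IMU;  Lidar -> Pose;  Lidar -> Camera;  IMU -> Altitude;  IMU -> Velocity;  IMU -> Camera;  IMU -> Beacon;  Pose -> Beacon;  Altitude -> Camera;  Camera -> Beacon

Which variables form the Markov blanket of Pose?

{Beacon, Camera, GPS, IMU, Lidar, WheelEnc}

Pose has parents Lidar, WheelEnc.
Pose has child Beacon.
For each child, the remaining parents (spouses of Pose):
  Beacon's other parents are Camera, GPS, IMU.
Taking the union gives {Beacon, Camera, GPS, IMU, Lidar, WheelEnc}.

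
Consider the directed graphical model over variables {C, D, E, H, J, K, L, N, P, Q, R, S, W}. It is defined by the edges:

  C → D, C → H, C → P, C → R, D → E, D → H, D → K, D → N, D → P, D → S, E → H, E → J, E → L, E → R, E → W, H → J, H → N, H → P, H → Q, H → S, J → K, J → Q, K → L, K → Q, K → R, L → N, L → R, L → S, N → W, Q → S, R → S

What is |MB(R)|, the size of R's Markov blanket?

8

A node's Markov blanket = Pa ∪ Ch ∪ (parents of Ch other than the node itself).
R's parents: C, E, K, L.
R's children: S.
Co-parents of R (other parents of its children):
  S's other parents are D, H, L, Q.
MB(R) = {C, D, E, H, K, L, Q, S}, which has 8 nodes.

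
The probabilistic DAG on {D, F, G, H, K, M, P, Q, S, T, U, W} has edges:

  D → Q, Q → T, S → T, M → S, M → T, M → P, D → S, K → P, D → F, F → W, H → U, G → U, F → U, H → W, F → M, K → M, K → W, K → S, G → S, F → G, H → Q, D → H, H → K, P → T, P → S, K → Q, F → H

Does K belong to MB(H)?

K is a child of H.
So K ∈ MB(H).

Yes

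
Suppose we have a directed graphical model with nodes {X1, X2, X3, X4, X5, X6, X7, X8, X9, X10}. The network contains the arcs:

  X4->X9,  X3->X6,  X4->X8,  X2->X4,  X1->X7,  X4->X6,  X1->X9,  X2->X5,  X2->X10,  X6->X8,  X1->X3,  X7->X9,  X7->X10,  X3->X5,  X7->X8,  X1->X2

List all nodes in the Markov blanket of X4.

By definition, MB(X4) is built from X4's parents, X4's children, and the co-parents of X4.
X4's parents: X2.
X4's children: X6, X8, X9.
For each child, the remaining parents (spouses of X4):
  X6: X3
  X8: X6, X7
  X9: X1, X7
Taking the union gives {X1, X2, X3, X6, X7, X8, X9}.

{X1, X2, X3, X6, X7, X8, X9}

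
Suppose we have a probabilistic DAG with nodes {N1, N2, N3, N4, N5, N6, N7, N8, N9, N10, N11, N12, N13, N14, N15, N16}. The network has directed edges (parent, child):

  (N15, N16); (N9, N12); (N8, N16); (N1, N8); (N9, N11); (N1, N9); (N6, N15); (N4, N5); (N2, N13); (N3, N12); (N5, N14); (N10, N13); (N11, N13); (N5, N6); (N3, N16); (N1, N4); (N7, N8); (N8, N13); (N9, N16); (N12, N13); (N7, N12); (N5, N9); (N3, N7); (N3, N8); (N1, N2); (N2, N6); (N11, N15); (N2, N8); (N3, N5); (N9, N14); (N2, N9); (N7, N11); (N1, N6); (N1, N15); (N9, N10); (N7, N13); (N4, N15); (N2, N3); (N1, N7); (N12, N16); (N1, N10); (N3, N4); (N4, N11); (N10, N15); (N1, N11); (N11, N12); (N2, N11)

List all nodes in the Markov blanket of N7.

Pa(N7) = {N1, N3}.
Ch(N7) = {N8, N11, N12, N13}.
Co-parents of N7 (other parents of its children):
  N8's other parents are N1, N2, N3.
  N11 also has parents N1, N2, N4, N9.
  parents(N12) \ {N7} = {N3, N9, N11}.
  N13's other parents are N2, N8, N10, N11, N12.
Taking the union gives {N1, N2, N3, N4, N8, N9, N10, N11, N12, N13}.

{N1, N2, N3, N4, N8, N9, N10, N11, N12, N13}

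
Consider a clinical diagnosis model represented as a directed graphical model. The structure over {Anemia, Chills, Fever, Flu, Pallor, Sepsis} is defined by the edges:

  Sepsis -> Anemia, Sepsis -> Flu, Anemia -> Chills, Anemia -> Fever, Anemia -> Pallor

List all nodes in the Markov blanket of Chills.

{Anemia}

Chills's children: none.
Pa(Chills) = {Anemia}.
Chills has no children, so there are no co-parents.
Taking the union gives {Anemia}.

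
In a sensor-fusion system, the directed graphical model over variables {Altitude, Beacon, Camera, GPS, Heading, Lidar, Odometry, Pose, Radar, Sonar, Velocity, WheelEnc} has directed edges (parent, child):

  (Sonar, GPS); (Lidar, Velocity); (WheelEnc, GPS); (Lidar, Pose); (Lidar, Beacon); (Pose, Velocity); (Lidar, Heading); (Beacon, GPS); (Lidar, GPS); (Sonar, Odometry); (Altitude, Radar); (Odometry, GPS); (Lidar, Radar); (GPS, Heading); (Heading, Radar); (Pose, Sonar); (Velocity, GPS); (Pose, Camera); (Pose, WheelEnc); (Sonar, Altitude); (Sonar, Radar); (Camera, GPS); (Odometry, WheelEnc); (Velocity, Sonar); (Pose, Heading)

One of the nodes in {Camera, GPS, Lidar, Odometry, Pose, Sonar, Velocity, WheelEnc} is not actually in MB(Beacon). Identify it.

By definition, MB(Beacon) is built from Beacon's parents, Beacon's children, and the co-parents of Beacon.
Children of Beacon: GPS.
Parents of Beacon: Lidar.
Parents of each child, excluding Beacon:
  parents(GPS) \ {Beacon} = {Camera, Lidar, Odometry, Sonar, Velocity, WheelEnc}.
MB(Beacon) = {Camera, GPS, Lidar, Odometry, Sonar, Velocity, WheelEnc}.
Pose is neither a parent, child, nor co-parent of Beacon, so it does not belong.

Pose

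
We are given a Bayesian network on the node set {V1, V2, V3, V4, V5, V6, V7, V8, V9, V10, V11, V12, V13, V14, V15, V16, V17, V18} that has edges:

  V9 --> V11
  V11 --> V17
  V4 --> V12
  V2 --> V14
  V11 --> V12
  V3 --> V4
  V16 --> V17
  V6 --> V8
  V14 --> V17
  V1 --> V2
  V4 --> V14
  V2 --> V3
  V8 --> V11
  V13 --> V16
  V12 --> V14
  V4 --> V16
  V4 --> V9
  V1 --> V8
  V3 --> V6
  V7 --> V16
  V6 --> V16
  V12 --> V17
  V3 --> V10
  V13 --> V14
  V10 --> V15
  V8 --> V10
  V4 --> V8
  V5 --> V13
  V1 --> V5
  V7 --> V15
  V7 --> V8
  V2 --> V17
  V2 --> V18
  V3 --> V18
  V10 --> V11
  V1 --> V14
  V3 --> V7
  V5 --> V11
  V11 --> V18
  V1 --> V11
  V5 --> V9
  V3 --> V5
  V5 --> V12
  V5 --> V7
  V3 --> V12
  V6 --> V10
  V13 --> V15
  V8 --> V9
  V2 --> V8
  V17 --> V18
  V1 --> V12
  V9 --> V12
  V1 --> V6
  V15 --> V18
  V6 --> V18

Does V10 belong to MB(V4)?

By definition, MB(V4) is built from V4's parents, V4's children, and the co-parents of V4.
V4 has children V8, V9, V12, V14, V16.
Parents of V4: V3.
Co-parents of V4 (other parents of its children):
  V8's other parents are V1, V2, V6, V7.
  V9's other parents are V5, V8.
  parents(V12) \ {V4} = {V1, V3, V5, V9, V11}.
  V14 also has parents V1, V2, V12, V13.
  V16 also has parents V6, V7, V13.
MB(V4) = {V1, V2, V3, V5, V6, V7, V8, V9, V11, V12, V13, V14, V16}; V10 is not in this set.

No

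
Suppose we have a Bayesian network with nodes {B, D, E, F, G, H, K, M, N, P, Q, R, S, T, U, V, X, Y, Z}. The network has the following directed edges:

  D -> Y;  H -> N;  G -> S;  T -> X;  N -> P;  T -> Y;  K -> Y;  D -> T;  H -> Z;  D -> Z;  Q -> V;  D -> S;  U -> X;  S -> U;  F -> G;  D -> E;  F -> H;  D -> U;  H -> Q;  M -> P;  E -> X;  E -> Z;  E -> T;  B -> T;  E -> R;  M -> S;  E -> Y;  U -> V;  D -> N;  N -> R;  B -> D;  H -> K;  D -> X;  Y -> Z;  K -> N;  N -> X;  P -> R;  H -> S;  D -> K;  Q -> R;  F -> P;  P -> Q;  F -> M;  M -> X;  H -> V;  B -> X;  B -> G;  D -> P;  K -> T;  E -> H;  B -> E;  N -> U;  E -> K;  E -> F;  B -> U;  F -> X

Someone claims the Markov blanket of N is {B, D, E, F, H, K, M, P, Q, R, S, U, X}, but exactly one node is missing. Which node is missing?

A node's Markov blanket = Pa ∪ Ch ∪ (parents of Ch other than the node itself).
N's parents: D, H, K.
N has children P, R, U, X.
Parents of each child, excluding N:
  P: D, F, M
  R: E, P, Q
  U: B, D, S
  X: B, D, E, F, M, T, U
MB(N) = {B, D, E, F, H, K, M, P, Q, R, S, T, U, X}.
Comparing with the claimed set, T is missing.

T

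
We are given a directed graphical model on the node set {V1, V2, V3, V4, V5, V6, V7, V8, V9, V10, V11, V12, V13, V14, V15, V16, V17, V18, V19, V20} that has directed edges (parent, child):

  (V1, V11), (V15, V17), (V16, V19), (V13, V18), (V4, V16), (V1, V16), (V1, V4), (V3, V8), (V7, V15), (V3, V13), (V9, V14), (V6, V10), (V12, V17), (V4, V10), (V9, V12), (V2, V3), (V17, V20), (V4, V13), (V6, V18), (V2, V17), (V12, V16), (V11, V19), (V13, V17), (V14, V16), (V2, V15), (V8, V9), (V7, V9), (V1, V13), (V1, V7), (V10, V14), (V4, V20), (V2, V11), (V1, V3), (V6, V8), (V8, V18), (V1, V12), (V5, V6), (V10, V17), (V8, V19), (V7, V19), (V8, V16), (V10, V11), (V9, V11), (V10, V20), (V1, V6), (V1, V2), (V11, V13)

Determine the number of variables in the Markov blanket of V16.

8

Ch(V16) = {V19}.
Parents of V16: V1, V4, V8, V12, V14.
For each child, the remaining parents (spouses of V16):
  parents(V19) \ {V16} = {V7, V8, V11}.
MB(V16) = {V1, V4, V7, V8, V11, V12, V14, V19}, which has 8 nodes.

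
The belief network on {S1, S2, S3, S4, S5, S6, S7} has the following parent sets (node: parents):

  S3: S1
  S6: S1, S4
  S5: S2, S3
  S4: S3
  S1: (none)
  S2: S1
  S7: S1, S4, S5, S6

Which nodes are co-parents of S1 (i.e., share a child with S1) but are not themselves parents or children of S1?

{S4, S5}

Children of S1: S2, S3, S6, S7.
  S2: —
  S3: —
  S6: S4
  S7: S4, S5, S6
Excluding nodes already adjacent to S1 (S2, S3, S6, S7), the co-parent-only contribution is {S4, S5}.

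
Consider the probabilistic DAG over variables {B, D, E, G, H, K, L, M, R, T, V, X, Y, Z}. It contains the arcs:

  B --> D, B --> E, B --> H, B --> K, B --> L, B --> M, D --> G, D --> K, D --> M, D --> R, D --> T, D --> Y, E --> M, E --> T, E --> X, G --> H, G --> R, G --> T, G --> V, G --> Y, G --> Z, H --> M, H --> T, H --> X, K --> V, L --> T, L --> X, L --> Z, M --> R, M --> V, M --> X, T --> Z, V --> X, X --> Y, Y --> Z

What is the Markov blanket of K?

{B, D, G, M, V}

Pa(K) = {B, D}.
Ch(K) = {V}.
Other parents of K's children:
  parents(V) \ {K} = {G, M}.
MB(K) = {B, D, G, M, V}.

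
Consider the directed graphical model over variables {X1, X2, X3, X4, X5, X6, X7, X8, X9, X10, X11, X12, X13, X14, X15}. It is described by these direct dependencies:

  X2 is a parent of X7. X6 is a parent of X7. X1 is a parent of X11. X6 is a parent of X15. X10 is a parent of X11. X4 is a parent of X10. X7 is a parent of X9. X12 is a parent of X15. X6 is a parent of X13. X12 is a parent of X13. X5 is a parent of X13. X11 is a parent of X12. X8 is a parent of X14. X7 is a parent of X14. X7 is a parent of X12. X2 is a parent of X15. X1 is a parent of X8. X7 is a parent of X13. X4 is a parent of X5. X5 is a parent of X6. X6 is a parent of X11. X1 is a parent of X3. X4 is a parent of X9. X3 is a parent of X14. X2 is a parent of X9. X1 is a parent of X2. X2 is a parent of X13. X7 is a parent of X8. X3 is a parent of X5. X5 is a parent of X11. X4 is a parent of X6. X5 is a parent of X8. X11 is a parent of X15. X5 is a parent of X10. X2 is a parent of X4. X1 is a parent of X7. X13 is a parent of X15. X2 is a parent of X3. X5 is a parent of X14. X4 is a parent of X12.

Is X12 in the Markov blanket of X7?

Yes

X12 is a child of X7.
So X12 ∈ MB(X7).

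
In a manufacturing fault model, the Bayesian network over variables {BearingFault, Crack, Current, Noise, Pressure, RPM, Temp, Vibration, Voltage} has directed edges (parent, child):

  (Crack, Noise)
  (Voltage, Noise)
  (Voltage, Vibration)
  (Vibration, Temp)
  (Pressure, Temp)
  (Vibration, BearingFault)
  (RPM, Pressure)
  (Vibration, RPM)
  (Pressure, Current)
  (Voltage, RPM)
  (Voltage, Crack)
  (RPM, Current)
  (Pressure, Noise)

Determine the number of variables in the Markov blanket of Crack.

3

A node's Markov blanket = Pa ∪ Ch ∪ (parents of Ch other than the node itself).
Ch(Crack) = {Noise}.
Crack has parent Voltage.
Co-parents of Crack (other parents of its children):
  Noise: Pressure, Voltage
MB(Crack) = {Noise, Pressure, Voltage}, which has 3 nodes.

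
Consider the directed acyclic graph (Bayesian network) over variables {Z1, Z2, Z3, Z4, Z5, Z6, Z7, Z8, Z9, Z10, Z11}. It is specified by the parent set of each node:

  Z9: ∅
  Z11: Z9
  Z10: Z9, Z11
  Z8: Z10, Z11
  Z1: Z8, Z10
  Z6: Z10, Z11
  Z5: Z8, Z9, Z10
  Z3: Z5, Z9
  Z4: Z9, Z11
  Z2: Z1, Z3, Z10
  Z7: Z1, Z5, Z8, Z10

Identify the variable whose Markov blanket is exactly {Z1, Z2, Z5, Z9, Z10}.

The target node must have every member of {Z1, Z2, Z5, Z9, Z10} as a parent, child, or co-parent, and no others.
Parents of Z3: Z5, Z9; children: Z2; co-parents: Z1, Z10.
These exactly cover the given set, so the node is Z3.

Z3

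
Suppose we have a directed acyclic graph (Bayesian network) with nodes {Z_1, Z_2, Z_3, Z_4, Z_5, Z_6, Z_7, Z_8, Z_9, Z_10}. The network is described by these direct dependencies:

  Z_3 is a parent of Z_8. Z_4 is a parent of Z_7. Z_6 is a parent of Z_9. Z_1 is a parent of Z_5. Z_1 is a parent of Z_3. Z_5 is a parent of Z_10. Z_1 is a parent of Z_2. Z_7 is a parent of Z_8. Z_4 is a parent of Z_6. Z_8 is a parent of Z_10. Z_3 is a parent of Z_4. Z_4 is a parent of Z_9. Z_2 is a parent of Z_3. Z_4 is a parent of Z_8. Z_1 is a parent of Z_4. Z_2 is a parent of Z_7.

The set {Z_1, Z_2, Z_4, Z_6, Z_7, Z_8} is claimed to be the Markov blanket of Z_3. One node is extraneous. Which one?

Parents of Z_3: Z_1, Z_2.
Children of Z_3: Z_4, Z_8.
For each child, the remaining parents (spouses of Z_3):
  parents(Z_4) \ {Z_3} = {Z_1}.
  parents(Z_8) \ {Z_3} = {Z_4, Z_7}.
MB(Z_3) = {Z_1, Z_2, Z_4, Z_7, Z_8}.
Z_6 is neither a parent, child, nor co-parent of Z_3, so it does not belong.

Z_6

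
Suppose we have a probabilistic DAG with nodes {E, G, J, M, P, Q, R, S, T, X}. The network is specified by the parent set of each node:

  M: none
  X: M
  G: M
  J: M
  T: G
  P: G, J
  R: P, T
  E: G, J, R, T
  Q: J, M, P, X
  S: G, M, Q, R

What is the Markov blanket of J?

{E, G, M, P, Q, R, T, X}

Children of J: E, P, Q.
Parents of J: M.
Parents of each child, excluding J:
  parents(P) \ {J} = {G}.
  E's other parents are G, R, T.
  Q's other parents are M, P, X.
Taking the union gives {E, G, M, P, Q, R, T, X}.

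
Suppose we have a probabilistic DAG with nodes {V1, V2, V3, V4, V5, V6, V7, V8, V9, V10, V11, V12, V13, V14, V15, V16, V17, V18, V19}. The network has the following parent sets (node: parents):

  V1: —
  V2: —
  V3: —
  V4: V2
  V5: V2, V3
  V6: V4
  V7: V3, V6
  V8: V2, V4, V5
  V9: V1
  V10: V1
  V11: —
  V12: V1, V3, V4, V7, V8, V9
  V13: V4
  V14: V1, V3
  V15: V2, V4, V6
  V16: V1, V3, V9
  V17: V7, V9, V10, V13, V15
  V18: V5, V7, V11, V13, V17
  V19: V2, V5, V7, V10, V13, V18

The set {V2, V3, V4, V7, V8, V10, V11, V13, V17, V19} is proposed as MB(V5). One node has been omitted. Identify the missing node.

V5 has children V8, V18, V19.
V5 has parents V2, V3.
For each child, the remaining parents (spouses of V5):
  V8 also has parents V2, V4.
  V18's other parents are V7, V11, V13, V17.
  parents(V19) \ {V5} = {V2, V7, V10, V13, V18}.
MB(V5) = {V2, V3, V4, V7, V8, V10, V11, V13, V17, V18, V19}.
Comparing with the claimed set, V18 is missing.

V18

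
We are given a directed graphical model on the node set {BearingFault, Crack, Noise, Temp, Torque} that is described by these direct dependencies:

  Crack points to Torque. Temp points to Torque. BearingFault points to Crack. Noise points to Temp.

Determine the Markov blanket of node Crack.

Crack's children: Torque.
Crack has parent BearingFault.
Parents of each child, excluding Crack:
  parents(Torque) \ {Crack} = {Temp}.
Union: {BearingFault} ∪ {Torque} ∪ {Temp} = {BearingFault, Temp, Torque}.

{BearingFault, Temp, Torque}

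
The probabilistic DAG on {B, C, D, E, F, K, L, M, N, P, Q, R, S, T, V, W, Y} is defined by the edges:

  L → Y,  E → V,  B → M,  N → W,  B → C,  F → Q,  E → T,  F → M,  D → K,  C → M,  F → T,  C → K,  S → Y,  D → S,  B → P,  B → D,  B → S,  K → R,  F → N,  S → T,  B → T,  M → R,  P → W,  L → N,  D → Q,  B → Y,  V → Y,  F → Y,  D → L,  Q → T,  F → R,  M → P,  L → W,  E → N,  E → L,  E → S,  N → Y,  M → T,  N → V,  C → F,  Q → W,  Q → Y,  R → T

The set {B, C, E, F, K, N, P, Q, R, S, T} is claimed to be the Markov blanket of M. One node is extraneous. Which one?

Recall MB(v) = parents ∪ children ∪ spouses, where spouses are the other parents of v's children.
M's children: P, R, T.
M has parents B, C, F.
Other parents of M's children:
  P also has parent B.
  R's other parents are F, K.
  T's other parents are B, E, F, Q, R, S.
MB(M) = {B, C, E, F, K, P, Q, R, S, T}.
N is neither a parent, child, nor co-parent of M, so it does not belong.

N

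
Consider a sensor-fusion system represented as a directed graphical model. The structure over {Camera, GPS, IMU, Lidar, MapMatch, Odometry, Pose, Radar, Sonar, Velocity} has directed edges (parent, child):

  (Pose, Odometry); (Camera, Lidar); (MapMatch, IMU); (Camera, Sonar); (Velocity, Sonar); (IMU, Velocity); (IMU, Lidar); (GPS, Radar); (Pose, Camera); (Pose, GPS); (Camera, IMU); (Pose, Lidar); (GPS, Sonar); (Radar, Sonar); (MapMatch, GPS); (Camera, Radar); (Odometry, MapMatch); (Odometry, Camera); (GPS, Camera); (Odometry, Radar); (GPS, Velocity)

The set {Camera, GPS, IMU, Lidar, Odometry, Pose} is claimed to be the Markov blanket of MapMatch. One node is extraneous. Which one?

MapMatch has parent Odometry.
Children of MapMatch: GPS, IMU.
Co-parents of MapMatch (other parents of its children):
  GPS: Pose
  IMU: Camera
MB(MapMatch) = {Camera, GPS, IMU, Odometry, Pose}.
Lidar is neither a parent, child, nor co-parent of MapMatch, so it does not belong.

Lidar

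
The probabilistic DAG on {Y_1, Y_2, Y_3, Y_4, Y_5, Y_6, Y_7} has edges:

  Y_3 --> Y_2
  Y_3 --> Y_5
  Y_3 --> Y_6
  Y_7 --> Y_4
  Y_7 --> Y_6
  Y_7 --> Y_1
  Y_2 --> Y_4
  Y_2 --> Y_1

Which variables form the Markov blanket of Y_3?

{Y_2, Y_5, Y_6, Y_7}

Parents of Y_3: none.
Children of Y_3: Y_2, Y_5, Y_6.
Co-parents of Y_3 (other parents of its children):
  Y_2 has no other parent.
  Y_5: no additional parents.
  Y_6 also has parent Y_7.
MB(Y_3) = {Y_2, Y_5, Y_6, Y_7}.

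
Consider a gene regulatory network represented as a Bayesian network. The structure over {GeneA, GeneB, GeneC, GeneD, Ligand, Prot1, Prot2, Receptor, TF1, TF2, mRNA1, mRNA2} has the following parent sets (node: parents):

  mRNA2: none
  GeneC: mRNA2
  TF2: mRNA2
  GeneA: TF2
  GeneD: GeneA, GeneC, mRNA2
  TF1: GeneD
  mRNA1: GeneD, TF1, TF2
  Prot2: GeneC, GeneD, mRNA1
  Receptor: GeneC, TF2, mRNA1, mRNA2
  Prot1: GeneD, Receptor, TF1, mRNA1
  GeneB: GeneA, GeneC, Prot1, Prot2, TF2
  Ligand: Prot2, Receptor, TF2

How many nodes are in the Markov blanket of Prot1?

Recall MB(v) = parents ∪ children ∪ spouses, where spouses are the other parents of v's children.
Parents of Prot1: GeneD, Receptor, TF1, mRNA1.
Ch(Prot1) = {GeneB}.
Other parents of Prot1's children:
  parents(GeneB) \ {Prot1} = {GeneA, GeneC, Prot2, TF2}.
MB(Prot1) = {GeneA, GeneB, GeneC, GeneD, Prot2, Receptor, TF1, TF2, mRNA1}, which has 9 nodes.

9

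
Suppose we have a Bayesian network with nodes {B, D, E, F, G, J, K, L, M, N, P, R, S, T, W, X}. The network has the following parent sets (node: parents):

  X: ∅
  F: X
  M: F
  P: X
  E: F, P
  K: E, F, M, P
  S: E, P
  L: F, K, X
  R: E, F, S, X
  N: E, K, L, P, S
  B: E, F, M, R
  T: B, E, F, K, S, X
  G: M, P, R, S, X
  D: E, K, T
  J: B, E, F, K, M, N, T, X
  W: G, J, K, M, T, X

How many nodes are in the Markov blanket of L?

7

Recall MB(v) = parents ∪ children ∪ spouses, where spouses are the other parents of v's children.
L's parents: F, K, X.
L has child N.
Other parents of L's children:
  N also has parents E, K, P, S.
MB(L) = {E, F, K, N, P, S, X}, which has 7 nodes.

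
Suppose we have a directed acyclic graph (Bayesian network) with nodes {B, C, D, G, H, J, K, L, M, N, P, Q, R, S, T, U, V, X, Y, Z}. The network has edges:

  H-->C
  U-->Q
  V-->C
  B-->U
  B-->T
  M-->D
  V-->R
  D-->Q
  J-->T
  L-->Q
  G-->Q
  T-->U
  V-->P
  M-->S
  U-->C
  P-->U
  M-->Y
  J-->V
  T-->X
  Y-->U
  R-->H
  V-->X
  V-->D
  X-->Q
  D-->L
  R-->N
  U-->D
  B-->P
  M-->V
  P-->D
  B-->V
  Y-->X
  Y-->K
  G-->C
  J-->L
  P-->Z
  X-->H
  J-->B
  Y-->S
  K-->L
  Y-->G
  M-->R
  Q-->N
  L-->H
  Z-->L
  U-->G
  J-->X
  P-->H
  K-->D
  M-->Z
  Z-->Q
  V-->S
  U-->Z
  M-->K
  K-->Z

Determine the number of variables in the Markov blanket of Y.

11

Y's parents: M.
Y's children: G, K, S, U, X.
Other parents of Y's children:
  K's other parent is M.
  parents(U) \ {Y} = {B, P, T}.
  X also has parents J, T, V.
  G also has parent U.
  S also has parents M, V.
MB(Y) = {B, G, J, K, M, P, S, T, U, V, X}, which has 11 nodes.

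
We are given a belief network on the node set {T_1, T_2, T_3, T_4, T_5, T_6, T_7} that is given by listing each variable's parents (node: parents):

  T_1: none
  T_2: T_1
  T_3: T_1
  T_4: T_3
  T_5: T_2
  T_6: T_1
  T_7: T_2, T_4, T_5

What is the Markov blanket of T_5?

The Markov blanket of a node is its parents, its children, and the other parents of its children.
Pa(T_5) = {T_2}.
T_5's children: T_7.
Parents of each child, excluding T_5:
  T_7: T_2, T_4
MB(T_5) = {T_2, T_4, T_7}.

{T_2, T_4, T_7}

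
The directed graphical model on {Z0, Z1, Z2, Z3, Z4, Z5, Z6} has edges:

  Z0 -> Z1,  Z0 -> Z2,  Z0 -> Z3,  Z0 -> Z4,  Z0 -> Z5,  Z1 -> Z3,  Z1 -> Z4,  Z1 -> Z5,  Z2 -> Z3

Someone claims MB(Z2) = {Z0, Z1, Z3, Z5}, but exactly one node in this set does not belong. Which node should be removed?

Parents of Z2: Z0.
Z2 has child Z3.
Other parents of Z2's children:
  Z3 also has parents Z0, Z1.
MB(Z2) = {Z0, Z1, Z3}.
Z5 is neither a parent, child, nor co-parent of Z2, so it does not belong.

Z5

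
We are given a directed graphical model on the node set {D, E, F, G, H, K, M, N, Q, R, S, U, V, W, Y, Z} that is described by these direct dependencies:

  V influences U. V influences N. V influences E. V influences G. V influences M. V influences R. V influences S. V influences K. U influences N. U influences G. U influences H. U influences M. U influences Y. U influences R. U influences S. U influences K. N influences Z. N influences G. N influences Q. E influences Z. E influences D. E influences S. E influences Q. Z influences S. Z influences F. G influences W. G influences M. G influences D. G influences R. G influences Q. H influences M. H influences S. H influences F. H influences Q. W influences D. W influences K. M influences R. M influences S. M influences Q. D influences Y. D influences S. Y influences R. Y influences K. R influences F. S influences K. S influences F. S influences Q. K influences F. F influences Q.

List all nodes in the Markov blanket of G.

Ch(G) = {D, M, Q, R, W}.
G has parents N, U, V.
Co-parents of G (other parents of its children):
  W has no other parent.
  M's other parents are H, U, V.
  D's other parents are E, W.
  R's other parents are M, U, V, Y.
  Q also has parents E, F, H, M, N, S.
Taking the union gives {D, E, F, H, M, N, Q, R, S, U, V, W, Y}.

{D, E, F, H, M, N, Q, R, S, U, V, W, Y}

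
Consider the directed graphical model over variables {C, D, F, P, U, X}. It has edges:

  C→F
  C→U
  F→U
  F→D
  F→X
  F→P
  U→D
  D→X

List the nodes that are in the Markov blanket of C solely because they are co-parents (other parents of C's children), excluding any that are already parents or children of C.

{}

Children of C: F, U.
  F: —
  U: F
Excluding nodes already adjacent to C (F, U), the co-parent-only contribution is {}.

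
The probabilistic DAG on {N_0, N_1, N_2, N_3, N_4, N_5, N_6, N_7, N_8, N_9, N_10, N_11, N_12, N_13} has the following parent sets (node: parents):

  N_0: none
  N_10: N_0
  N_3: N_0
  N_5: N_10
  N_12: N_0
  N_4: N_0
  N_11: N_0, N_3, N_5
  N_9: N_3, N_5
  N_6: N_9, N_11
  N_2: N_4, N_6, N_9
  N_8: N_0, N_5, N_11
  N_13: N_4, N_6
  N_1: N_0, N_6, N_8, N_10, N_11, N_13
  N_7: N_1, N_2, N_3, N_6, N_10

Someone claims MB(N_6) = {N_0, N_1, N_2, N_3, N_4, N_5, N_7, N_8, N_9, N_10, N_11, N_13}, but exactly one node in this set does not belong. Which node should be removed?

N_5

N_6's parents: N_9, N_11.
N_6 has children N_1, N_2, N_7, N_13.
Co-parents of N_6 (other parents of its children):
  N_2: N_4, N_9
  N_13: N_4
  N_1: N_0, N_8, N_10, N_11, N_13
  N_7: N_1, N_2, N_3, N_10
MB(N_6) = {N_0, N_1, N_2, N_3, N_4, N_7, N_8, N_9, N_10, N_11, N_13}.
N_5 is neither a parent, child, nor co-parent of N_6, so it does not belong.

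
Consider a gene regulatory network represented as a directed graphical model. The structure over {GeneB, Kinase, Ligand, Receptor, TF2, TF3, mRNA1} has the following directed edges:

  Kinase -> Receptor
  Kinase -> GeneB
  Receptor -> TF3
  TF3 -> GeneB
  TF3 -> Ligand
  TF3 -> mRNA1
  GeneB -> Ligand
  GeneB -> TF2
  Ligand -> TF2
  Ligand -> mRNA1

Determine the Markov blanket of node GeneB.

By definition, MB(GeneB) is built from GeneB's parents, GeneB's children, and the co-parents of GeneB.
Ch(GeneB) = {Ligand, TF2}.
Pa(GeneB) = {Kinase, TF3}.
Other parents of GeneB's children:
  Ligand: TF3
  TF2: Ligand
Union: {Kinase, TF3} ∪ {Ligand, TF2} ∪ {Ligand, TF3} = {Kinase, Ligand, TF2, TF3}.

{Kinase, Ligand, TF2, TF3}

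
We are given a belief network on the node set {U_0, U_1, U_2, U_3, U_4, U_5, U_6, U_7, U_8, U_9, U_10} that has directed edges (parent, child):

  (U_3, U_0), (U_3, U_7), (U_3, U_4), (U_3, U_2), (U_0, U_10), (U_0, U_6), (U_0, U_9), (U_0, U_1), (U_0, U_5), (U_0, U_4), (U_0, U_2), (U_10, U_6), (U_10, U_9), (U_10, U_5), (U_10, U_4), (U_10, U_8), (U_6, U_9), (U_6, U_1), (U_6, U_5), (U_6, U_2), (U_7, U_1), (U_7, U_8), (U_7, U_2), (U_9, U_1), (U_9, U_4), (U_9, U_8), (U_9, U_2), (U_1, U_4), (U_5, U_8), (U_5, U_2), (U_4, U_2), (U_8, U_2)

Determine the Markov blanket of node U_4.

Recall MB(v) = parents ∪ children ∪ spouses, where spouses are the other parents of v's children.
Pa(U_4) = {U_0, U_1, U_3, U_9, U_10}.
Children of U_4: U_2.
Parents of each child, excluding U_4:
  U_2: U_0, U_3, U_5, U_6, U_7, U_8, U_9
So the Markov blanket of U_4 is {U_0, U_1, U_2, U_3, U_5, U_6, U_7, U_8, U_9, U_10}.

{U_0, U_1, U_2, U_3, U_5, U_6, U_7, U_8, U_9, U_10}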